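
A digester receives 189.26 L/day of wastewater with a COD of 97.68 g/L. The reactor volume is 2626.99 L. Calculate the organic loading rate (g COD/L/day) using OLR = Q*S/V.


OLR = Q * S / V
= 189.26 * 97.68 / 2626.99
= 7.0373 g/L/day

7.0373 g/L/day


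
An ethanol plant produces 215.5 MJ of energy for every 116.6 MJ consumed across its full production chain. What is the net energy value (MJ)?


NEV = E_out - E_in
= 215.5 - 116.6
= 98.9000 MJ

98.9000 MJ


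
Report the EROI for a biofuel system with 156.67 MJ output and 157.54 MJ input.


EROI = E_out / E_in
= 156.67 / 157.54
= 0.9945

0.9945


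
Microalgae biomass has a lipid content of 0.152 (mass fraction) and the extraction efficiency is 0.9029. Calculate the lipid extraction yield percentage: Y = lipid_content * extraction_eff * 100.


Y = lipid_content * extraction_eff * 100
= 0.152 * 0.9029 * 100
= 13.7241%

13.7241%


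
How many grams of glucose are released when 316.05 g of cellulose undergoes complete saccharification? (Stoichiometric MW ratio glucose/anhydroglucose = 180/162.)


glucose = cellulose * 180/162
= 316.05 * 180/162
= 351.1667 g

351.1667 g


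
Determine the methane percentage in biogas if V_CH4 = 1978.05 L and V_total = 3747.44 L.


CH4% = V_CH4 / V_total * 100
= 1978.05 / 3747.44 * 100
= 52.7840%

52.7840%


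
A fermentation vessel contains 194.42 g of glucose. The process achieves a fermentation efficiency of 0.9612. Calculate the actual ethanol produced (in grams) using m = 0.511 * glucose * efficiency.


Actual ethanol: m = 0.511 * 194.42 * 0.9612
m = 95.4939 g

95.4939 g


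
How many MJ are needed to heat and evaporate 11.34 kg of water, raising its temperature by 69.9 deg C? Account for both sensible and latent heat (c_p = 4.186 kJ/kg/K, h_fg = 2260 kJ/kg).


E = m_water * (4.186 * dT + 2260) / 1000
= 11.34 * (4.186 * 69.9 + 2260) / 1000
= 28.9465 MJ

28.9465 MJ


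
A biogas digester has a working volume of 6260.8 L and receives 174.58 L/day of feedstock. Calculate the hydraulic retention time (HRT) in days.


HRT = V / Q
= 6260.8 / 174.58
= 35.8621 days

35.8621 days


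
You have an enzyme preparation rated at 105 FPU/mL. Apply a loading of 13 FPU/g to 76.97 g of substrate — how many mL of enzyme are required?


V = dosage * m_sub / activity
V = 13 * 76.97 / 105
V = 9.5296 mL

9.5296 mL


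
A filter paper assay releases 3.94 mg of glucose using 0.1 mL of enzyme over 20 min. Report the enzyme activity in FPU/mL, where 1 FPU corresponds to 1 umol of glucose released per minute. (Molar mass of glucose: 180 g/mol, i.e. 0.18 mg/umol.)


Activity = glucose_mg / (0.18 mg/umol * V_mL * t_min)
= 3.94 / (0.18 * 0.1 * 20)
= 10.9444 FPU/mL

10.9444 FPU/mL


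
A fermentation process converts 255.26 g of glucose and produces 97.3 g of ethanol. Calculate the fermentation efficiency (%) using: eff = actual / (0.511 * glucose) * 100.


Fermentation efficiency = (actual / (0.511 * glucose)) * 100
= (97.3 / (0.511 * 255.26)) * 100
= 74.5949%

74.5949%


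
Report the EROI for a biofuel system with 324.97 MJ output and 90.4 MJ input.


EROI = E_out / E_in
= 324.97 / 90.4
= 3.5948

3.5948


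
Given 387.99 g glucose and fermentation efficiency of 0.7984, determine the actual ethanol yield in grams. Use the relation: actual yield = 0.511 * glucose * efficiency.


Actual ethanol: m = 0.511 * 387.99 * 0.7984
m = 158.2931 g

158.2931 g


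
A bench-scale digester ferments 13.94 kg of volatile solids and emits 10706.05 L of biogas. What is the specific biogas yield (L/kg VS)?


Y = V / VS
= 10706.05 / 13.94
= 768.0093 L/kg VS

768.0093 L/kg VS


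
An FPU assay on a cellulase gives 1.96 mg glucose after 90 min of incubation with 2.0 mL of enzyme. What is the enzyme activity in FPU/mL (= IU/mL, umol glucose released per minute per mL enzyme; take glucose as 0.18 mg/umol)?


Activity = glucose_mg / (0.18 mg/umol * V_mL * t_min)
= 1.96 / (0.18 * 2.0 * 90)
= 0.0605 FPU/mL

0.0605 FPU/mL


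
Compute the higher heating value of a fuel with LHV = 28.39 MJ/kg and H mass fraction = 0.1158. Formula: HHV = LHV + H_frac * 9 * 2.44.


HHV = LHV + H_frac * 9 * 2.44
= 28.39 + 0.1158 * 9 * 2.44
= 30.9330 MJ/kg

30.9330 MJ/kg


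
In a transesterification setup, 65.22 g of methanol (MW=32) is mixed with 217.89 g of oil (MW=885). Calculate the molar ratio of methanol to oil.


Molar ratio = n_MeOH / n_oil = (MeOH/32) / (oil/885) = (MeOH * 885) / (32 * oil)
= (65.22 * 885) / (32 * 217.89)
= 8.2782

8.2782


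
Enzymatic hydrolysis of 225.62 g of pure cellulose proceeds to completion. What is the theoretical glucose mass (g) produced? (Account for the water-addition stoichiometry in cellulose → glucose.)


glucose = cellulose * 180/162
= 225.62 * 180/162
= 250.6889 g

250.6889 g


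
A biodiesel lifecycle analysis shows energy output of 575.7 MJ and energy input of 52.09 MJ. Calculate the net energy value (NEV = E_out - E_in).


NEV = E_out - E_in
= 575.7 - 52.09
= 523.6100 MJ

523.6100 MJ


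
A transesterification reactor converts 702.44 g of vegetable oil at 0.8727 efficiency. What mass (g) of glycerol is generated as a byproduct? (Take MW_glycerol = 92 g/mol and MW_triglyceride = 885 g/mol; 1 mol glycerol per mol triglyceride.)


glycerol = oil * conv * (92/885)
= 702.44 * 0.8727 * 92 / 885
= 63.7263 g

63.7263 g


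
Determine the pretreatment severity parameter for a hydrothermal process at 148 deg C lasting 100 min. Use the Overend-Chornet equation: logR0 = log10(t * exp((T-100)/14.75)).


logR0 = log10(t * exp((T - 100) / 14.75))
= log10(100 * exp((148 - 100) / 14.75))
= 3.4133

3.4133


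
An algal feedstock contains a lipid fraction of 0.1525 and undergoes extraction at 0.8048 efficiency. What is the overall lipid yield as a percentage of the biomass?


Y = lipid_content * extraction_eff * 100
= 0.1525 * 0.8048 * 100
= 12.2732%

12.2732%


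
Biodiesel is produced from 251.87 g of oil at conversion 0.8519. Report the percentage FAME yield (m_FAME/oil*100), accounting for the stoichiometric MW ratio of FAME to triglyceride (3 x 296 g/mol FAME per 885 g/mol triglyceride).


m_FAME = oil * conv * (3 * 296 / 885) = oil * conv * (888/885)
= 251.87 * 0.8519 * 888 / 885
= 215.2954 g
Y = m_FAME / oil * 100 = conv * (888/885) * 100
= 0.8519 * 888 / 885 * 100
= 85.48%

85.48%


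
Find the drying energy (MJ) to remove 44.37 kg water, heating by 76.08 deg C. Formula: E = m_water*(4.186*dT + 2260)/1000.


E = m_water * (4.186 * dT + 2260) / 1000
= 44.37 * (4.186 * 76.08 + 2260) / 1000
= 114.4068 MJ

114.4068 MJ


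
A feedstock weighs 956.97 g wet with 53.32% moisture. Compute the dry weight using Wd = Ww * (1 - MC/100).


Wd = Ww * (1 - MC/100)
= 956.97 * (1 - 53.32/100)
= 446.7136 g

446.7136 g


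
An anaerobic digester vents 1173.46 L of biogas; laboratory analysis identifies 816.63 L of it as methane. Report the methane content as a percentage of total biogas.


CH4% = V_CH4 / V_total * 100
= 816.63 / 1173.46 * 100
= 69.5916%

69.5916%


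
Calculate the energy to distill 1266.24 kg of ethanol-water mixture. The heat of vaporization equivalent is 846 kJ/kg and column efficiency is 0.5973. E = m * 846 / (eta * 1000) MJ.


E = m * 846 / (eta * 1000)
= 1266.24 * 846 / (0.5973 * 1000)
= 1793.4690 MJ

1793.4690 MJ


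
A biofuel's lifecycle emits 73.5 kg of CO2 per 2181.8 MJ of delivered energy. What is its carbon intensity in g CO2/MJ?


CI = CO2 * 1000 / E
= 73.5 * 1000 / 2181.8
= 33.6878 g CO2/MJ

33.6878 g CO2/MJ


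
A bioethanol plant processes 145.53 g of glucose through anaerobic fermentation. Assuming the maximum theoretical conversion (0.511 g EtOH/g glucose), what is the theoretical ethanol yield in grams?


Theoretical ethanol yield: m_EtOH = 0.511 * m_glucose
m_EtOH = 0.511 * 145.53 = 74.3658 g

74.3658 g


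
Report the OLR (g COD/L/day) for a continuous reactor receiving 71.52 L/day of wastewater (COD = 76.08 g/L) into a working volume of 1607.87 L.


OLR = Q * S / V
= 71.52 * 76.08 / 1607.87
= 3.3841 g/L/day

3.3841 g/L/day


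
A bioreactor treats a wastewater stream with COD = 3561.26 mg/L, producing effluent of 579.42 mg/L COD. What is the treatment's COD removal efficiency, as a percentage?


eta = (COD_in - COD_out) / COD_in * 100
= (3561.26 - 579.42) / 3561.26 * 100
= 83.7299%

83.7299%


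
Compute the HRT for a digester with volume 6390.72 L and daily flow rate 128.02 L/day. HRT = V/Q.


HRT = V / Q
= 6390.72 / 128.02
= 49.9197 days

49.9197 days


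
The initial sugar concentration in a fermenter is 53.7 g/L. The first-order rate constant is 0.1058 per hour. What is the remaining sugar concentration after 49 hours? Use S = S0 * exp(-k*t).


S = S0 * exp(-k * t)
S = 53.7 * exp(-0.1058 * 49)
S = 0.3010 g/L

0.3010 g/L


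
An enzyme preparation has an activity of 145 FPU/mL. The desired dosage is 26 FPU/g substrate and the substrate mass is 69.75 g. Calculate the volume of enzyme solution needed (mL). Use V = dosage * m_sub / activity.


V = dosage * m_sub / activity
V = 26 * 69.75 / 145
V = 12.5069 mL

12.5069 mL


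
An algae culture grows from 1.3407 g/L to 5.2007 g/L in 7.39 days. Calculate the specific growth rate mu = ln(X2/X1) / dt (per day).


mu = ln(X2/X1) / dt
= ln(5.2007/1.3407) / 7.39
= 0.1834 per day

0.1834 per day


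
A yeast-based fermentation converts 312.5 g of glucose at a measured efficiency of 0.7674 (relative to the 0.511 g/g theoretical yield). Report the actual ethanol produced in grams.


Actual ethanol: m = 0.511 * 312.5 * 0.7674
m = 122.5442 g

122.5442 g


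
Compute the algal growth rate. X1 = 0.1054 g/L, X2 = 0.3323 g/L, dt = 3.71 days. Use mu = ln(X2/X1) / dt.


mu = ln(X2/X1) / dt
= ln(0.3323/0.1054) / 3.71
= 0.3095 per day

0.3095 per day


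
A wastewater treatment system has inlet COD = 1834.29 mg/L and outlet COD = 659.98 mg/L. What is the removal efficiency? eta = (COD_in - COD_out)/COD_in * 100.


eta = (COD_in - COD_out) / COD_in * 100
= (1834.29 - 659.98) / 1834.29 * 100
= 64.0199%

64.0199%


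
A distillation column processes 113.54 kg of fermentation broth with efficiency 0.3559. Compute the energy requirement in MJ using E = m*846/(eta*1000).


E = m * 846 / (eta * 1000)
= 113.54 * 846 / (0.3559 * 1000)
= 269.8928 MJ

269.8928 MJ


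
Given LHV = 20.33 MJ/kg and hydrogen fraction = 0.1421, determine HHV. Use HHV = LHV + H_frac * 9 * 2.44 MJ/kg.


HHV = LHV + H_frac * 9 * 2.44
= 20.33 + 0.1421 * 9 * 2.44
= 23.4505 MJ/kg

23.4505 MJ/kg


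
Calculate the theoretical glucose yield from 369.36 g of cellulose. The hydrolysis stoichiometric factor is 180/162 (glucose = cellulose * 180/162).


glucose = cellulose * 180/162
= 369.36 * 180/162
= 410.4000 g

410.4000 g


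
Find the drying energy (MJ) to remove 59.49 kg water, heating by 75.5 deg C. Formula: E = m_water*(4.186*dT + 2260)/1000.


E = m_water * (4.186 * dT + 2260) / 1000
= 59.49 * (4.186 * 75.5 + 2260) / 1000
= 153.2488 MJ

153.2488 MJ


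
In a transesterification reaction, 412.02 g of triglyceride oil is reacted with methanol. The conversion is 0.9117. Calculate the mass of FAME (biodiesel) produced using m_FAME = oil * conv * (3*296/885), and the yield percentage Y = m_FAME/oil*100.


m_FAME = oil * conv * (3 * 296 / 885) = oil * conv * (888/885)
= 412.02 * 0.9117 * 888 / 885
= 376.9120 g
Y = m_FAME / oil * 100 = conv * (888/885) * 100
= 0.9117 * 888 / 885 * 100
= 91.48%

376.9120 g FAME; Y = 91.48%


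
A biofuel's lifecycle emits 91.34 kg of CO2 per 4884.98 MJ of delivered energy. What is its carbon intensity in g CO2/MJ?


CI = CO2 * 1000 / E
= 91.34 * 1000 / 4884.98
= 18.6981 g CO2/MJ

18.6981 g CO2/MJ


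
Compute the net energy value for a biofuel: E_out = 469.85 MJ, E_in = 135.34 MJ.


NEV = E_out - E_in
= 469.85 - 135.34
= 334.5100 MJ

334.5100 MJ


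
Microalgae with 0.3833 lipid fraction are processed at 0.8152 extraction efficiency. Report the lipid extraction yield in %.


Y = lipid_content * extraction_eff * 100
= 0.3833 * 0.8152 * 100
= 31.2466%

31.2466%


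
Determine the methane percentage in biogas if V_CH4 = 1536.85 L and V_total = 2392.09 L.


CH4% = V_CH4 / V_total * 100
= 1536.85 / 2392.09 * 100
= 64.2472%

64.2472%


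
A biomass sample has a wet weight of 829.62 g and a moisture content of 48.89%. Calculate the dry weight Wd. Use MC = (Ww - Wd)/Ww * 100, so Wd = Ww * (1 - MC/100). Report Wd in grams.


Wd = Ww * (1 - MC/100)
= 829.62 * (1 - 48.89/100)
= 424.0188 g

424.0188 g


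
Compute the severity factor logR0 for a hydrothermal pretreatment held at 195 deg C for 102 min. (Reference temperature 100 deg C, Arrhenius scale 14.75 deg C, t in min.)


logR0 = log10(t * exp((T - 100) / 14.75))
= log10(102 * exp((195 - 100) / 14.75))
= 4.8058

4.8058


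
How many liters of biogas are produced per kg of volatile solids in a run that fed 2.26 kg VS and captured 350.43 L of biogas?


Y = V / VS
= 350.43 / 2.26
= 155.0575 L/kg VS

155.0575 L/kg VS


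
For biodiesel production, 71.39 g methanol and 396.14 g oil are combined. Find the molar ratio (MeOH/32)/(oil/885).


Molar ratio = n_MeOH / n_oil = (MeOH/32) / (oil/885) = (MeOH * 885) / (32 * oil)
= (71.39 * 885) / (32 * 396.14)
= 4.9840

4.9840


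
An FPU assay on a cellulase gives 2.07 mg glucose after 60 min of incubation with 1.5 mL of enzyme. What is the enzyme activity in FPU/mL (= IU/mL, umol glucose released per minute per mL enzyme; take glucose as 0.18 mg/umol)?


Activity = glucose_mg / (0.18 mg/umol * V_mL * t_min)
= 2.07 / (0.18 * 1.5 * 60)
= 0.1278 FPU/mL

0.1278 FPU/mL


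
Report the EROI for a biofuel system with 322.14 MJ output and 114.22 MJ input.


EROI = E_out / E_in
= 322.14 / 114.22
= 2.8203

2.8203


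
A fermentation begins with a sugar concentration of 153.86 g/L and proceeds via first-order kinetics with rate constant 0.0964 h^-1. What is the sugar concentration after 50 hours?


S = S0 * exp(-k * t)
S = 153.86 * exp(-0.0964 * 50)
S = 1.2412 g/L

1.2412 g/L


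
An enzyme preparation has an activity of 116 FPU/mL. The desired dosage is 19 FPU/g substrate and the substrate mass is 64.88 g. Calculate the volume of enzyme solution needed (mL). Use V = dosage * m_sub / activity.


V = dosage * m_sub / activity
V = 19 * 64.88 / 116
V = 10.6269 mL

10.6269 mL


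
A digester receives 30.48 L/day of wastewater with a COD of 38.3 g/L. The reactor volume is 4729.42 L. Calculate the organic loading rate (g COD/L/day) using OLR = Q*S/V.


OLR = Q * S / V
= 30.48 * 38.3 / 4729.42
= 0.2468 g/L/day

0.2468 g/L/day


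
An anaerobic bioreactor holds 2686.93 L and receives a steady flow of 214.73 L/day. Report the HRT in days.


HRT = V / Q
= 2686.93 / 214.73
= 12.5131 days

12.5131 days


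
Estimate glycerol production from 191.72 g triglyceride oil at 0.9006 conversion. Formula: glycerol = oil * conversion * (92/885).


glycerol = oil * conv * (92/885)
= 191.72 * 0.9006 * 92 / 885
= 17.9492 g

17.9492 g


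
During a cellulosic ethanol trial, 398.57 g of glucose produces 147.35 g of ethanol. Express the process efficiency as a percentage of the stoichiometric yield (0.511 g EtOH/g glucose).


Fermentation efficiency = (actual / (0.511 * glucose)) * 100
= (147.35 / (0.511 * 398.57)) * 100
= 72.3477%

72.3477%


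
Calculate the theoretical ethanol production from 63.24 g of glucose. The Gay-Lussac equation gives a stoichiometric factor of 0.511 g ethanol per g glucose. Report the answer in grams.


Theoretical ethanol yield: m_EtOH = 0.511 * m_glucose
m_EtOH = 0.511 * 63.24 = 32.3156 g

32.3156 g


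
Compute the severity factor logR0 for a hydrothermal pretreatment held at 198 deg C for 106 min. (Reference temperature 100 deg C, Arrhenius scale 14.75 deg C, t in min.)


logR0 = log10(t * exp((T - 100) / 14.75))
= log10(106 * exp((198 - 100) / 14.75))
= 4.9108

4.9108


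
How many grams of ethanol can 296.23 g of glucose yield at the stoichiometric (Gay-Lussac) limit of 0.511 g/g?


Theoretical ethanol yield: m_EtOH = 0.511 * m_glucose
m_EtOH = 0.511 * 296.23 = 151.3735 g

151.3735 g


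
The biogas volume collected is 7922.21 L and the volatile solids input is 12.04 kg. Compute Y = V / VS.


Y = V / VS
= 7922.21 / 12.04
= 657.9909 L/kg VS

657.9909 L/kg VS


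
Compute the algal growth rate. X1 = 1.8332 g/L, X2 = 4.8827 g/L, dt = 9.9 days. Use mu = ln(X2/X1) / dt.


mu = ln(X2/X1) / dt
= ln(4.8827/1.8332) / 9.9
= 0.0990 per day

0.0990 per day


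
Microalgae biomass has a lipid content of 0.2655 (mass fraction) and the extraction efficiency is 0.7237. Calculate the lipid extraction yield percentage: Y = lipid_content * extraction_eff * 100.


Y = lipid_content * extraction_eff * 100
= 0.2655 * 0.7237 * 100
= 19.2142%

19.2142%


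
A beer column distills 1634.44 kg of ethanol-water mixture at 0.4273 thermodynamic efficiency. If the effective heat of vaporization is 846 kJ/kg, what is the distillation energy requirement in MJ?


E = m * 846 / (eta * 1000)
= 1634.44 * 846 / (0.4273 * 1000)
= 3235.9846 MJ

3235.9846 MJ


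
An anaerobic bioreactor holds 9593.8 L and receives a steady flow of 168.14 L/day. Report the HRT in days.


HRT = V / Q
= 9593.8 / 168.14
= 57.0584 days

57.0584 days


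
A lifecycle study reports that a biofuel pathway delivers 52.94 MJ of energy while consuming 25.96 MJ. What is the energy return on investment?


EROI = E_out / E_in
= 52.94 / 25.96
= 2.0393

2.0393


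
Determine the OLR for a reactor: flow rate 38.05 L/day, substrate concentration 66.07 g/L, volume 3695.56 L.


OLR = Q * S / V
= 38.05 * 66.07 / 3695.56
= 0.6803 g/L/day

0.6803 g/L/day


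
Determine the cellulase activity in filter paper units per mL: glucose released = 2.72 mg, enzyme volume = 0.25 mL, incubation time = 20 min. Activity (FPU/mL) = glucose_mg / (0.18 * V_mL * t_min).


Activity = glucose_mg / (0.18 mg/umol * V_mL * t_min)
= 2.72 / (0.18 * 0.25 * 20)
= 3.0222 FPU/mL

3.0222 FPU/mL


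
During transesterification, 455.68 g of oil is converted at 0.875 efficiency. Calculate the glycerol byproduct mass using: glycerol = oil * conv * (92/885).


glycerol = oil * conv * (92/885)
= 455.68 * 0.875 * 92 / 885
= 41.4489 g

41.4489 g


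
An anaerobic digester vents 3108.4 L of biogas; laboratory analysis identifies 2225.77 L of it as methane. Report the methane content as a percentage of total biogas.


CH4% = V_CH4 / V_total * 100
= 2225.77 / 3108.4 * 100
= 71.6050%

71.6050%


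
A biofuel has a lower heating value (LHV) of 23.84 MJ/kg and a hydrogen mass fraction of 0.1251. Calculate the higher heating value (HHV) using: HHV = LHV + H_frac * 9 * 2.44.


HHV = LHV + H_frac * 9 * 2.44
= 23.84 + 0.1251 * 9 * 2.44
= 26.5872 MJ/kg

26.5872 MJ/kg


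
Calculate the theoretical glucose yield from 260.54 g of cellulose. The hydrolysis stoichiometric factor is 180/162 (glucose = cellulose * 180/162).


glucose = cellulose * 180/162
= 260.54 * 180/162
= 289.4889 g

289.4889 g


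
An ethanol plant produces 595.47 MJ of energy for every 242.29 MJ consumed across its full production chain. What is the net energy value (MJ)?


NEV = E_out - E_in
= 595.47 - 242.29
= 353.1800 MJ

353.1800 MJ


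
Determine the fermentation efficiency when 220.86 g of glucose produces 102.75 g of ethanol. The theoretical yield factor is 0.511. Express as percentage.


Fermentation efficiency = (actual / (0.511 * glucose)) * 100
= (102.75 / (0.511 * 220.86)) * 100
= 91.0424%

91.0424%


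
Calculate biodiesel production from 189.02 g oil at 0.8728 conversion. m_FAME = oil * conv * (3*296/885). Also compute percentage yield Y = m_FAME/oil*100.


m_FAME = oil * conv * (3 * 296 / 885) = oil * conv * (888/885)
= 189.02 * 0.8728 * 888 / 885
= 165.5359 g
Y = m_FAME / oil * 100 = conv * (888/885) * 100
= 0.8728 * 888 / 885 * 100
= 87.58%

165.5359 g FAME; Y = 87.58%


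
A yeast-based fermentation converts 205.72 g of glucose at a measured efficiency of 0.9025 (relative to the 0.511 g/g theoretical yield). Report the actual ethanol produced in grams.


Actual ethanol: m = 0.511 * 205.72 * 0.9025
m = 94.8734 g

94.8734 g


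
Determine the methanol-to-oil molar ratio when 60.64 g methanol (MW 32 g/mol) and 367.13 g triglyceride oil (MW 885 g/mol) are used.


Molar ratio = n_MeOH / n_oil = (MeOH/32) / (oil/885) = (MeOH * 885) / (32 * oil)
= (60.64 * 885) / (32 * 367.13)
= 4.5681

4.5681


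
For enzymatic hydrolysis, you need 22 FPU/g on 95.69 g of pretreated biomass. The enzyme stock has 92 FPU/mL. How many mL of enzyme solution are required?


V = dosage * m_sub / activity
V = 22 * 95.69 / 92
V = 22.8824 mL

22.8824 mL


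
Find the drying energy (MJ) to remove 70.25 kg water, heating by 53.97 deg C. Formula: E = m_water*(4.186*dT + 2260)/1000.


E = m_water * (4.186 * dT + 2260) / 1000
= 70.25 * (4.186 * 53.97 + 2260) / 1000
= 174.6358 MJ

174.6358 MJ


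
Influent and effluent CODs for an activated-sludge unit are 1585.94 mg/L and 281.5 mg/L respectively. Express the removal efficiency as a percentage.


eta = (COD_in - COD_out) / COD_in * 100
= (1585.94 - 281.5) / 1585.94 * 100
= 82.2503%

82.2503%


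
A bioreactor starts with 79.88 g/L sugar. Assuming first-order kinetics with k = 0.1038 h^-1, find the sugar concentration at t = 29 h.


S = S0 * exp(-k * t)
S = 79.88 * exp(-0.1038 * 29)
S = 3.9366 g/L

3.9366 g/L


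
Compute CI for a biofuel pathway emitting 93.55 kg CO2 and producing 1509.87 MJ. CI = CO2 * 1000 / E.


CI = CO2 * 1000 / E
= 93.55 * 1000 / 1509.87
= 61.9590 g CO2/MJ

61.9590 g CO2/MJ


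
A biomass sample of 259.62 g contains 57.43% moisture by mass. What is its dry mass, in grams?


Wd = Ww * (1 - MC/100)
= 259.62 * (1 - 57.43/100)
= 110.5202 g

110.5202 g


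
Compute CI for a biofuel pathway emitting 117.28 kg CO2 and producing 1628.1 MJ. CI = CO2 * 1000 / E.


CI = CO2 * 1000 / E
= 117.28 * 1000 / 1628.1
= 72.0349 g CO2/MJ

72.0349 g CO2/MJ


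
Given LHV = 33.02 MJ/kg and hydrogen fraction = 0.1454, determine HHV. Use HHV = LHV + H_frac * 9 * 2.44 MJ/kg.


HHV = LHV + H_frac * 9 * 2.44
= 33.02 + 0.1454 * 9 * 2.44
= 36.2130 MJ/kg

36.2130 MJ/kg


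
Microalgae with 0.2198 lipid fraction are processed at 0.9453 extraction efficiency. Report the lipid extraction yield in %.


Y = lipid_content * extraction_eff * 100
= 0.2198 * 0.9453 * 100
= 20.7777%

20.7777%


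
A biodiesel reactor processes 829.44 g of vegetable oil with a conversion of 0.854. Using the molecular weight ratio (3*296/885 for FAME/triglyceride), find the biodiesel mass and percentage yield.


m_FAME = oil * conv * (3 * 296 / 885) = oil * conv * (888/885)
= 829.44 * 0.854 * 888 / 885
= 710.7429 g
Y = m_FAME / oil * 100 = conv * (888/885) * 100
= 0.854 * 888 / 885 * 100
= 85.69%

710.7429 g FAME; Y = 85.69%


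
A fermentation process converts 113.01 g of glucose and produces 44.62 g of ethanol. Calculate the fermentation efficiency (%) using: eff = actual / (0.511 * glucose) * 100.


Fermentation efficiency = (actual / (0.511 * glucose)) * 100
= (44.62 / (0.511 * 113.01)) * 100
= 77.2666%

77.2666%


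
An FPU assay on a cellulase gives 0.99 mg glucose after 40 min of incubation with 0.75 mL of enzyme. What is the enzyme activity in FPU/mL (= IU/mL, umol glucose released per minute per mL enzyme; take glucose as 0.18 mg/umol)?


Activity = glucose_mg / (0.18 mg/umol * V_mL * t_min)
= 0.99 / (0.18 * 0.75 * 40)
= 0.1833 FPU/mL

0.1833 FPU/mL


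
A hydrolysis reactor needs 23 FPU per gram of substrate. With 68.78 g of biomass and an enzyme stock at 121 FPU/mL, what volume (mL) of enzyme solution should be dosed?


V = dosage * m_sub / activity
V = 23 * 68.78 / 121
V = 13.0739 mL

13.0739 mL


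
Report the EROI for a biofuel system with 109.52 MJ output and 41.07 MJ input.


EROI = E_out / E_in
= 109.52 / 41.07
= 2.6667

2.6667


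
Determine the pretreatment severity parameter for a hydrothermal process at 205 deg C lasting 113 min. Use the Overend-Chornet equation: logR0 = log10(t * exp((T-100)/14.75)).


logR0 = log10(t * exp((T - 100) / 14.75))
= log10(113 * exp((205 - 100) / 14.75))
= 5.1447

5.1447


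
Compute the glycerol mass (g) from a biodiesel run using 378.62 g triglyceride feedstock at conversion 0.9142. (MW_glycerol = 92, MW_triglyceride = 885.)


glycerol = oil * conv * (92/885)
= 378.62 * 0.9142 * 92 / 885
= 35.9823 g

35.9823 g


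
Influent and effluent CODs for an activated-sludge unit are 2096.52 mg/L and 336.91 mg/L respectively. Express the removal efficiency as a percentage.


eta = (COD_in - COD_out) / COD_in * 100
= (2096.52 - 336.91) / 2096.52 * 100
= 83.9300%

83.9300%


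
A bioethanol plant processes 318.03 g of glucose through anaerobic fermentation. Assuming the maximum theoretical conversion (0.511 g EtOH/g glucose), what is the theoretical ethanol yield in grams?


Theoretical ethanol yield: m_EtOH = 0.511 * m_glucose
m_EtOH = 0.511 * 318.03 = 162.5133 g

162.5133 g


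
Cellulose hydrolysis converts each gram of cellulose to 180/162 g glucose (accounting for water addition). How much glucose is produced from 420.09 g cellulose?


glucose = cellulose * 180/162
= 420.09 * 180/162
= 466.7667 g

466.7667 g


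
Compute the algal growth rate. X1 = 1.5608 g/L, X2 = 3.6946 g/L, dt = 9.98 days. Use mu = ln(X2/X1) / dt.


mu = ln(X2/X1) / dt
= ln(3.6946/1.5608) / 9.98
= 0.0863 per day

0.0863 per day


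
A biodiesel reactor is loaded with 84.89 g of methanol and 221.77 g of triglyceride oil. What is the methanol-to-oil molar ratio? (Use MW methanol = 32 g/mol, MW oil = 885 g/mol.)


Molar ratio = n_MeOH / n_oil = (MeOH/32) / (oil/885) = (MeOH * 885) / (32 * oil)
= (84.89 * 885) / (32 * 221.77)
= 10.5864

10.5864


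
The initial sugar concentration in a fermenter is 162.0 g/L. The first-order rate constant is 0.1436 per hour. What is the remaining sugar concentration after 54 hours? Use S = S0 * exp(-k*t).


S = S0 * exp(-k * t)
S = 162.0 * exp(-0.1436 * 54)
S = 0.0695 g/L

0.0695 g/L


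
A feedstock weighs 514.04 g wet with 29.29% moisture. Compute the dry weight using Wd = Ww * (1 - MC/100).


Wd = Ww * (1 - MC/100)
= 514.04 * (1 - 29.29/100)
= 363.4777 g

363.4777 g


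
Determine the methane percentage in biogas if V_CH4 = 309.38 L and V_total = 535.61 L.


CH4% = V_CH4 / V_total * 100
= 309.38 / 535.61 * 100
= 57.7622%

57.7622%


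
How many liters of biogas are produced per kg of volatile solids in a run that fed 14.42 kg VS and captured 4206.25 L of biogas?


Y = V / VS
= 4206.25 / 14.42
= 291.6956 L/kg VS

291.6956 L/kg VS


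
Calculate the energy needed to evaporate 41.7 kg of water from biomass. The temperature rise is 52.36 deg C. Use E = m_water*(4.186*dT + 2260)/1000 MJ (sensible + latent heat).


E = m_water * (4.186 * dT + 2260) / 1000
= 41.7 * (4.186 * 52.36 + 2260) / 1000
= 103.3818 MJ

103.3818 MJ


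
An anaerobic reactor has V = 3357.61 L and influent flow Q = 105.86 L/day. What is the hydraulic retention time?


HRT = V / Q
= 3357.61 / 105.86
= 31.7175 days

31.7175 days


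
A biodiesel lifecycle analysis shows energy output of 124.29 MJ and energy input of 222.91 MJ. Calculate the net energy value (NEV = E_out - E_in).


NEV = E_out - E_in
= 124.29 - 222.91
= -98.6200 MJ

-98.6200 MJ


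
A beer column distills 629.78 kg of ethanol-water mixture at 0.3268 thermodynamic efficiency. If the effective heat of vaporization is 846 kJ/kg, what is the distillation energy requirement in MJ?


E = m * 846 / (eta * 1000)
= 629.78 * 846 / (0.3268 * 1000)
= 1630.3362 MJ

1630.3362 MJ


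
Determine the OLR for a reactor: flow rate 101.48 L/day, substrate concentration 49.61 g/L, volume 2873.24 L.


OLR = Q * S / V
= 101.48 * 49.61 / 2873.24
= 1.7522 g/L/day

1.7522 g/L/day


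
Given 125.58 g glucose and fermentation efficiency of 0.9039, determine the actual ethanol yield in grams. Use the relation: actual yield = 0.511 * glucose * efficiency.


Actual ethanol: m = 0.511 * 125.58 * 0.9039
m = 58.0045 g

58.0045 g


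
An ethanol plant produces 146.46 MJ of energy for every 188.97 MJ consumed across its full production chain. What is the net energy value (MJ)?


NEV = E_out - E_in
= 146.46 - 188.97
= -42.5100 MJ

-42.5100 MJ


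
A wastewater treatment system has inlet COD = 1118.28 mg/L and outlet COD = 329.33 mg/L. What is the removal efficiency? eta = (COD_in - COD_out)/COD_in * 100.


eta = (COD_in - COD_out) / COD_in * 100
= (1118.28 - 329.33) / 1118.28 * 100
= 70.5503%

70.5503%


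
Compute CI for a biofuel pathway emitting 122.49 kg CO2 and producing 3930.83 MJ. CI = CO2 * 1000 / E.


CI = CO2 * 1000 / E
= 122.49 * 1000 / 3930.83
= 31.1614 g CO2/MJ

31.1614 g CO2/MJ


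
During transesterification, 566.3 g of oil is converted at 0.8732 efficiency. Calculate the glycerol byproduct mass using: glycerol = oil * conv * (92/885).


glycerol = oil * conv * (92/885)
= 566.3 * 0.8732 * 92 / 885
= 51.4049 g

51.4049 g


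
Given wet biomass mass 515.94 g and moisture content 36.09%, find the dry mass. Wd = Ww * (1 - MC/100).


Wd = Ww * (1 - MC/100)
= 515.94 * (1 - 36.09/100)
= 329.7373 g

329.7373 g


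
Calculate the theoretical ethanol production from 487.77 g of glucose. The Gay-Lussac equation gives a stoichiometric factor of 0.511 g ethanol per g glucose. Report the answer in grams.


Theoretical ethanol yield: m_EtOH = 0.511 * m_glucose
m_EtOH = 0.511 * 487.77 = 249.2505 g

249.2505 g


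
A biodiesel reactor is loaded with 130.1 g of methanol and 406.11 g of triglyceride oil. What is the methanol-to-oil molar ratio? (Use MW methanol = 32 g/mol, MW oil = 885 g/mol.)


Molar ratio = n_MeOH / n_oil = (MeOH/32) / (oil/885) = (MeOH * 885) / (32 * oil)
= (130.1 * 885) / (32 * 406.11)
= 8.8599

8.8599


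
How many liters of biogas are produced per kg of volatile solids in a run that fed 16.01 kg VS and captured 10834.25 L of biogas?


Y = V / VS
= 10834.25 / 16.01
= 676.7177 L/kg VS

676.7177 L/kg VS


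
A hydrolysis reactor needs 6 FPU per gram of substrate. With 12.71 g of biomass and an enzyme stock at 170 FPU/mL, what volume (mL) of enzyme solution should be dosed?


V = dosage * m_sub / activity
V = 6 * 12.71 / 170
V = 0.4486 mL

0.4486 mL


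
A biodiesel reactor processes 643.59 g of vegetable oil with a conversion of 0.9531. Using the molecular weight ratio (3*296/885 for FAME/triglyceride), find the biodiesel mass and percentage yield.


m_FAME = oil * conv * (3 * 296 / 885) = oil * conv * (888/885)
= 643.59 * 0.9531 * 888 / 885
= 615.4850 g
Y = m_FAME / oil * 100 = conv * (888/885) * 100
= 0.9531 * 888 / 885 * 100
= 95.63%

615.4850 g FAME; Y = 95.63%


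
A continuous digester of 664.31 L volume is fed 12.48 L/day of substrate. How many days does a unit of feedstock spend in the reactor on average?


HRT = V / Q
= 664.31 / 12.48
= 53.2300 days

53.2300 days


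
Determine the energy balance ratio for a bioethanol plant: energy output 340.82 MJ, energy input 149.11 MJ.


EROI = E_out / E_in
= 340.82 / 149.11
= 2.2857

2.2857


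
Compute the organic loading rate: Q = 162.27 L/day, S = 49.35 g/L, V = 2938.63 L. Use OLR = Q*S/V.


OLR = Q * S / V
= 162.27 * 49.35 / 2938.63
= 2.7251 g/L/day

2.7251 g/L/day


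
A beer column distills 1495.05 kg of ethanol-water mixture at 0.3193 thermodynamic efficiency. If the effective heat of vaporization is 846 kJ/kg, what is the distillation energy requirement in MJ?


E = m * 846 / (eta * 1000)
= 1495.05 * 846 / (0.3193 * 1000)
= 3961.2036 MJ

3961.2036 MJ


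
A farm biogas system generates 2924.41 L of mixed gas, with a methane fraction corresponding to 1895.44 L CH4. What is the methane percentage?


CH4% = V_CH4 / V_total * 100
= 1895.44 / 2924.41 * 100
= 64.8144%

64.8144%


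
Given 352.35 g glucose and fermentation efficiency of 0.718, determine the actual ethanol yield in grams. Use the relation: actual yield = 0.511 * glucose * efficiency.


Actual ethanol: m = 0.511 * 352.35 * 0.718
m = 129.2765 g

129.2765 g


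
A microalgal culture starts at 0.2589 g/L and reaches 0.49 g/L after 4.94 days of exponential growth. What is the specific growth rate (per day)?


mu = ln(X2/X1) / dt
= ln(0.49/0.2589) / 4.94
= 0.1291 per day

0.1291 per day


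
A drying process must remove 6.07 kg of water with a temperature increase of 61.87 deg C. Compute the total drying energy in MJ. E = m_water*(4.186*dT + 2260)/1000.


E = m_water * (4.186 * dT + 2260) / 1000
= 6.07 * (4.186 * 61.87 + 2260) / 1000
= 15.2903 MJ

15.2903 MJ


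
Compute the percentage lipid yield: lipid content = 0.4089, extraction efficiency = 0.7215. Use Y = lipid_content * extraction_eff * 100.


Y = lipid_content * extraction_eff * 100
= 0.4089 * 0.7215 * 100
= 29.5021%

29.5021%


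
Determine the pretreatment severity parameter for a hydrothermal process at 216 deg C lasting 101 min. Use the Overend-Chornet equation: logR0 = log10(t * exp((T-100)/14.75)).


logR0 = log10(t * exp((T - 100) / 14.75))
= log10(101 * exp((216 - 100) / 14.75))
= 5.4198

5.4198


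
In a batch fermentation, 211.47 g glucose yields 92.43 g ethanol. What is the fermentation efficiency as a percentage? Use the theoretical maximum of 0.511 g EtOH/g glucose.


Fermentation efficiency = (actual / (0.511 * glucose)) * 100
= (92.43 / (0.511 * 211.47)) * 100
= 85.5349%

85.5349%


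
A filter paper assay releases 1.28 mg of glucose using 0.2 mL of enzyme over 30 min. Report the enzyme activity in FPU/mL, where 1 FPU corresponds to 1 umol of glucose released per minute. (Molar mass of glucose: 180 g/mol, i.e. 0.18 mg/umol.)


Activity = glucose_mg / (0.18 mg/umol * V_mL * t_min)
= 1.28 / (0.18 * 0.2 * 30)
= 1.1852 FPU/mL

1.1852 FPU/mL


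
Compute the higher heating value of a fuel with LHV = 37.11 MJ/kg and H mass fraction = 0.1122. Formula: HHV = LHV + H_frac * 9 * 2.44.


HHV = LHV + H_frac * 9 * 2.44
= 37.11 + 0.1122 * 9 * 2.44
= 39.5739 MJ/kg

39.5739 MJ/kg


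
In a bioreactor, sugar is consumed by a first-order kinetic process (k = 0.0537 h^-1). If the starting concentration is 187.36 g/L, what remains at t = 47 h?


S = S0 * exp(-k * t)
S = 187.36 * exp(-0.0537 * 47)
S = 15.0162 g/L

15.0162 g/L


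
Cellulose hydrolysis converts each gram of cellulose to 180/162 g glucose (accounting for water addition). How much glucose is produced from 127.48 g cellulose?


glucose = cellulose * 180/162
= 127.48 * 180/162
= 141.6444 g

141.6444 g


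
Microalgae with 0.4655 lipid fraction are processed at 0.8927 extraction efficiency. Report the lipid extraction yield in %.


Y = lipid_content * extraction_eff * 100
= 0.4655 * 0.8927 * 100
= 41.5552%

41.5552%


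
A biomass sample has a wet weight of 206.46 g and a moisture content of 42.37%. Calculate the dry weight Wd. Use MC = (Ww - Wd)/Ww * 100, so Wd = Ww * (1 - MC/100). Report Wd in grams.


Wd = Ww * (1 - MC/100)
= 206.46 * (1 - 42.37/100)
= 118.9829 g

118.9829 g


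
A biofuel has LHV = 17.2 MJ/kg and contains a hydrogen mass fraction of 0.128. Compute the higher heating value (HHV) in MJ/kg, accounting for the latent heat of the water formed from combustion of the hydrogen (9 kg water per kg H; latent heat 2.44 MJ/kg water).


HHV = LHV + H_frac * 9 * 2.44
= 17.2 + 0.128 * 9 * 2.44
= 20.0109 MJ/kg

20.0109 MJ/kg


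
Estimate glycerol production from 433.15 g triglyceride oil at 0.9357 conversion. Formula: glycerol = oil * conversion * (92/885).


glycerol = oil * conv * (92/885)
= 433.15 * 0.9357 * 92 / 885
= 42.1327 g

42.1327 g


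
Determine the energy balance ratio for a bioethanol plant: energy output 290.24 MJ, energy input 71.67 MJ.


EROI = E_out / E_in
= 290.24 / 71.67
= 4.0497

4.0497


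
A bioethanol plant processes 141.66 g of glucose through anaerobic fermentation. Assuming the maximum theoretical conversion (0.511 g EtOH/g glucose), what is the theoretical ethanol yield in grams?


Theoretical ethanol yield: m_EtOH = 0.511 * m_glucose
m_EtOH = 0.511 * 141.66 = 72.3883 g

72.3883 g


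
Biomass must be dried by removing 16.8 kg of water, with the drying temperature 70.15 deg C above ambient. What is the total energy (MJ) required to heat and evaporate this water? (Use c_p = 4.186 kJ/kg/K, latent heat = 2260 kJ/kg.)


E = m_water * (4.186 * dT + 2260) / 1000
= 16.8 * (4.186 * 70.15 + 2260) / 1000
= 42.9013 MJ

42.9013 MJ


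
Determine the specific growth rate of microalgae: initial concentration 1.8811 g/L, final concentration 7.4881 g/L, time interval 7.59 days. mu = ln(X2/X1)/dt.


mu = ln(X2/X1) / dt
= ln(7.4881/1.8811) / 7.59
= 0.1820 per day

0.1820 per day


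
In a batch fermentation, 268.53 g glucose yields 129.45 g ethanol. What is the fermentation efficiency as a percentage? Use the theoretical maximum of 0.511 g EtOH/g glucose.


Fermentation efficiency = (actual / (0.511 * glucose)) * 100
= (129.45 / (0.511 * 268.53)) * 100
= 94.3384%

94.3384%


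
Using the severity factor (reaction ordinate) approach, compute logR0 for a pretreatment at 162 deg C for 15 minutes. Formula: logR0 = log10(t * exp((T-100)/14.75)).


logR0 = log10(t * exp((T - 100) / 14.75))
= log10(15 * exp((162 - 100) / 14.75))
= 3.0016

3.0016


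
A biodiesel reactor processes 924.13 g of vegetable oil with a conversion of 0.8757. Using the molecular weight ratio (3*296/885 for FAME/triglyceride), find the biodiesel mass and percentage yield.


m_FAME = oil * conv * (3 * 296 / 885) = oil * conv * (888/885)
= 924.13 * 0.8757 * 888 / 885
= 812.0039 g
Y = m_FAME / oil * 100 = conv * (888/885) * 100
= 0.8757 * 888 / 885 * 100
= 87.87%

812.0039 g FAME; Y = 87.87%


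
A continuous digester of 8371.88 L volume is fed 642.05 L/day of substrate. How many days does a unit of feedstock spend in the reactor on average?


HRT = V / Q
= 8371.88 / 642.05
= 13.0393 days

13.0393 days


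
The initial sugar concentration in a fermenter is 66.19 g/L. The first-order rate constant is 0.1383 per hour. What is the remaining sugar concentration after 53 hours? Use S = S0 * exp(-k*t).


S = S0 * exp(-k * t)
S = 66.19 * exp(-0.1383 * 53)
S = 0.0434 g/L

0.0434 g/L


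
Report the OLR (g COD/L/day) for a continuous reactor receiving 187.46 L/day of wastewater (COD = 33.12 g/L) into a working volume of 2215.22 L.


OLR = Q * S / V
= 187.46 * 33.12 / 2215.22
= 2.8027 g/L/day

2.8027 g/L/day


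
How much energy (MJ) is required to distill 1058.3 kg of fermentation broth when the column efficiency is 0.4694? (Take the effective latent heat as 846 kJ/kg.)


E = m * 846 / (eta * 1000)
= 1058.3 * 846 / (0.4694 * 1000)
= 1907.3749 MJ

1907.3749 MJ


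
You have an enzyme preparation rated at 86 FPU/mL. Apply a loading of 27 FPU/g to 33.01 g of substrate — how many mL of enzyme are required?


V = dosage * m_sub / activity
V = 27 * 33.01 / 86
V = 10.3636 mL

10.3636 mL


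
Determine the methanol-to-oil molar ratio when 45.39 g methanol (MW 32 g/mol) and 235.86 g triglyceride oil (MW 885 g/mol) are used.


Molar ratio = n_MeOH / n_oil = (MeOH/32) / (oil/885) = (MeOH * 885) / (32 * oil)
= (45.39 * 885) / (32 * 235.86)
= 5.3223

5.3223


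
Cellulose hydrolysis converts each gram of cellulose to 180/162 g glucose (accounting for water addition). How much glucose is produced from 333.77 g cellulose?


glucose = cellulose * 180/162
= 333.77 * 180/162
= 370.8556 g

370.8556 g


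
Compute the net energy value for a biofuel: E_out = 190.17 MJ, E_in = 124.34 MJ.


NEV = E_out - E_in
= 190.17 - 124.34
= 65.8300 MJ

65.8300 MJ


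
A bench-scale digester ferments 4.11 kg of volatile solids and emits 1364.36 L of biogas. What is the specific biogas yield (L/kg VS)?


Y = V / VS
= 1364.36 / 4.11
= 331.9611 L/kg VS

331.9611 L/kg VS
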